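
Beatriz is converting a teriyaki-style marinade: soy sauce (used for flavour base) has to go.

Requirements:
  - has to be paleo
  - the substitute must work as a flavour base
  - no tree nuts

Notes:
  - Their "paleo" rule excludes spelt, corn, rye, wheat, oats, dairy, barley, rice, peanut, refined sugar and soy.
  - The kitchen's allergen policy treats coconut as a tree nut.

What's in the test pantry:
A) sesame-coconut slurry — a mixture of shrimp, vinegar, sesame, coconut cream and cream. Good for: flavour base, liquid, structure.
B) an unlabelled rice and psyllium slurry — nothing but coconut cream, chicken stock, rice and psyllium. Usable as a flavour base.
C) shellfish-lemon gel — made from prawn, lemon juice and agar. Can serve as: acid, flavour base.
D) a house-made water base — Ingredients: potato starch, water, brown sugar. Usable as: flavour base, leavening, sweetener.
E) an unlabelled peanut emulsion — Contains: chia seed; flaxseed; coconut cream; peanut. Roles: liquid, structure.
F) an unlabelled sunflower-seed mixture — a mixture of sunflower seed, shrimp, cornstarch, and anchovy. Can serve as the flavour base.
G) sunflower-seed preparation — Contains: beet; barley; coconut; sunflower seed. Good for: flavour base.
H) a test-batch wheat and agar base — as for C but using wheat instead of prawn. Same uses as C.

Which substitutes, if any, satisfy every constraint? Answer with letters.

A: has cream, so not paleo; has coconut cream, so not tree-nut-free — out
B: has rice, so not paleo; has coconut cream, so not tree-nut-free — reject
C: only prawn, lemon juice, and agar; none excluded — keep
D: has brown sugar, so not paleo — out
E: not usable as a flavour base; has peanut, so not paleo (and 1 more) — reject
F: has cornstarch, so not paleo — no
G: has barley, so not paleo; has coconut, so not tree-nut-free — out
H: has wheat, so not paleo — reject

C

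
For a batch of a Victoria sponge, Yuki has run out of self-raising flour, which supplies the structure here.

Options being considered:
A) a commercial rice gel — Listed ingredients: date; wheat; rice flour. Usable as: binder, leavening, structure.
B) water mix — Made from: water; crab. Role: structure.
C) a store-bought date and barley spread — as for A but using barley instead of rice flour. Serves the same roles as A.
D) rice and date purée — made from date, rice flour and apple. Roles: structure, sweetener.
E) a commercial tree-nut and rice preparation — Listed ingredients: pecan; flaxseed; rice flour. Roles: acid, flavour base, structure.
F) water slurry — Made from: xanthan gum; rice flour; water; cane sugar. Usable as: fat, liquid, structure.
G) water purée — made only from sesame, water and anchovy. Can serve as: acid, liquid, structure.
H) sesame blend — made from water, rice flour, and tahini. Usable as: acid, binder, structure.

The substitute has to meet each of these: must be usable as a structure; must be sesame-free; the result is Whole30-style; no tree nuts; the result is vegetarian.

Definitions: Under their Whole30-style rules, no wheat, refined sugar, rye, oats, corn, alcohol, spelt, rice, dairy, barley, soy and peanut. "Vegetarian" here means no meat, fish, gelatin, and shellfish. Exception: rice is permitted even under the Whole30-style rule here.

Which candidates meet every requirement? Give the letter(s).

A: has wheat, so not Whole30-style — reject
B: has crab, so not vegetarian — out
C: has barley, so not Whole30-style — out
D: rice is permitted under the Whole30-style carve-out; nothing else excluded — keep
E: has pecan, so not tree-nut-free — out
F: has cane sugar, so not Whole30-style — reject
G: has anchovy, so not vegetarian; has sesame, so not sesame-free — out
H: has tahini, so not sesame-free — out

D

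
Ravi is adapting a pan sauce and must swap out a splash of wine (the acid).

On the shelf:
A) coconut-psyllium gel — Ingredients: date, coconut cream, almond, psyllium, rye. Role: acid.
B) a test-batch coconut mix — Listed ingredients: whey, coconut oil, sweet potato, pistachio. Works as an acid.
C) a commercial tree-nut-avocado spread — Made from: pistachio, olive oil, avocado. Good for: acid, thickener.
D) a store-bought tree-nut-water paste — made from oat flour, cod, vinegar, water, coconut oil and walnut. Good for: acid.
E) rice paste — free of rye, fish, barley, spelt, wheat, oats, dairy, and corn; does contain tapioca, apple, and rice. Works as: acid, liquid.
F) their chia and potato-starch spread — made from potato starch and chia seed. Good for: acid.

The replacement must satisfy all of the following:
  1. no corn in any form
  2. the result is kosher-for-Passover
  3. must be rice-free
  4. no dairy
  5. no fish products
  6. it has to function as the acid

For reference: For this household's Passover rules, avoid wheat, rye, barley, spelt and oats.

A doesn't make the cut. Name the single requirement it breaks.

usable as an acid: satisfied
kosher-for-Passover: has rye — fails
dairy-free: satisfied
fish-free: satisfied
rice-free: satisfied
corn-free: satisfied

kosher-for-Passover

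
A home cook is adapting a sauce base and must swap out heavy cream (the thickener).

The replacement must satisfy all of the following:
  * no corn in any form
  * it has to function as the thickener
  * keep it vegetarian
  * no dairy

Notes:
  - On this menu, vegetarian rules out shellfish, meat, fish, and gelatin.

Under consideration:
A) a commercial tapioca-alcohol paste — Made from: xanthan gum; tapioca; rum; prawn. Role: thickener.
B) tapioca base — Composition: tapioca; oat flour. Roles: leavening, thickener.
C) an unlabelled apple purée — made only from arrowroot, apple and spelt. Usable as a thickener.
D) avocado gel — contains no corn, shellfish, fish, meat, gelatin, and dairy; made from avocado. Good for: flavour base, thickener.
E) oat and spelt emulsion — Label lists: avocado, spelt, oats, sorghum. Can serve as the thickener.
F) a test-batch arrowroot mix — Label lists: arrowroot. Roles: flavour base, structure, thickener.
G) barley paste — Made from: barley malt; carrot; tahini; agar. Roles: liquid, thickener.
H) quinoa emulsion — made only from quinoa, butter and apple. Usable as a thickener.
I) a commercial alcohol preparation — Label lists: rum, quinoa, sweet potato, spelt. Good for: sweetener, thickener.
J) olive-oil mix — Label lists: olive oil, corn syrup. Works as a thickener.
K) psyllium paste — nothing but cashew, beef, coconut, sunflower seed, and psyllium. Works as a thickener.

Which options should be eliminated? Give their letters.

A: has prawn, so not vegetarian — reject
B: works as a thickener, no dairy, vegetarian — valid
C: no dairy, no corn — valid
D: nothing on the exclusion list — valid
E: vegetarian, no corn — valid
F: nothing on the exclusion list — valid
G: all constraints satisfied — keep
H: has butter, so not dairy-free — reject
I: vegetarian, no dairy — keep
J: has corn syrup, so not corn-free — no
K: has beef, so not vegetarian — no

A, H, J, K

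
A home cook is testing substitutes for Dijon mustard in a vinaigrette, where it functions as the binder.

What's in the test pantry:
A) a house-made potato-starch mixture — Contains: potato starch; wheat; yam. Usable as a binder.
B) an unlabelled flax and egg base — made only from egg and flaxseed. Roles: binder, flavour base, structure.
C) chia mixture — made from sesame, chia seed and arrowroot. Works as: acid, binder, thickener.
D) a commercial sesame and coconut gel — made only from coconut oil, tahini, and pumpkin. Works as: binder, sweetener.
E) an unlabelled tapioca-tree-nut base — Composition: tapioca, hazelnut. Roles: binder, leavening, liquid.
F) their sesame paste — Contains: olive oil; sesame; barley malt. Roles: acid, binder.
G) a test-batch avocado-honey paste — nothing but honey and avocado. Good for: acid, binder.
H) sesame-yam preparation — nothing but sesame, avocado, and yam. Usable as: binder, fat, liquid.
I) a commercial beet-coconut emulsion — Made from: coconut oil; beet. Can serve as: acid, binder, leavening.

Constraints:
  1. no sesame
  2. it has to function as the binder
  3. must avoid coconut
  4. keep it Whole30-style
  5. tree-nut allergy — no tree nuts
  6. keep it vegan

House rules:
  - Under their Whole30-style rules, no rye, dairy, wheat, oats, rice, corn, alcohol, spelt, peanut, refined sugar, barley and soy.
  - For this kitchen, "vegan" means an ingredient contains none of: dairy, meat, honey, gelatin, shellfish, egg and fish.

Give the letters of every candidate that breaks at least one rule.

A, B, C, D, E, F, G, H, I

A: has wheat, so not Whole30-style — out
B: has egg, so not vegan — no
C: has sesame, so not sesame-free — reject
D: has tahini, so not sesame-free; has coconut oil, so not coconut-free — out
E: has hazelnut, so not tree-nut-free — out
F: has barley malt, so not Whole30-style; has sesame, so not sesame-free — reject
G: has honey, so not vegan — no
H: has sesame, so not sesame-free — no
I: has coconut oil, so not coconut-free — no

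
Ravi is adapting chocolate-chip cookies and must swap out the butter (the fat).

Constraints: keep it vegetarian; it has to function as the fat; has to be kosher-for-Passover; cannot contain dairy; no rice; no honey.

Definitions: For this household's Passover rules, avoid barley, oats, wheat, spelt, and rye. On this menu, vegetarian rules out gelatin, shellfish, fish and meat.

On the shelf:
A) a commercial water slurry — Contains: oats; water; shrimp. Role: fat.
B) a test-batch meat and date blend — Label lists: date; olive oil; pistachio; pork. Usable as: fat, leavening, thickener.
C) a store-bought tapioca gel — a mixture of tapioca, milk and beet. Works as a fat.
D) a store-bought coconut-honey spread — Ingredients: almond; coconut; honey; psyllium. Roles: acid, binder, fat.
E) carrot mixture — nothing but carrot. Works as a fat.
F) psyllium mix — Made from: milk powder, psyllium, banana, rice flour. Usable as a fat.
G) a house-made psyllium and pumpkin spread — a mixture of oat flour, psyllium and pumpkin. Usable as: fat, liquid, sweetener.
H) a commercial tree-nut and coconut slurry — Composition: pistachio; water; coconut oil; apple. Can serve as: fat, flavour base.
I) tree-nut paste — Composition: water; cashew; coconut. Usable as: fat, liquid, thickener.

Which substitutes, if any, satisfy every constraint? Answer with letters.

A: has oats, so not kosher-for-Passover; has shrimp, so not vegetarian — reject
B: has pork, so not vegetarian — reject
C: has milk, so not dairy-free — no
D: has honey, so not honey-free — no
E: works as a fat, kosher-for-Passover, vegetarian — keep
F: has milk powder, so not dairy-free; has rice flour, so not rice-free — out
G: has oat flour, so not kosher-for-Passover — reject
H: all constraints satisfied — OK
I: works as a fat, no honey, kosher-for-Passover — keep

E, H, I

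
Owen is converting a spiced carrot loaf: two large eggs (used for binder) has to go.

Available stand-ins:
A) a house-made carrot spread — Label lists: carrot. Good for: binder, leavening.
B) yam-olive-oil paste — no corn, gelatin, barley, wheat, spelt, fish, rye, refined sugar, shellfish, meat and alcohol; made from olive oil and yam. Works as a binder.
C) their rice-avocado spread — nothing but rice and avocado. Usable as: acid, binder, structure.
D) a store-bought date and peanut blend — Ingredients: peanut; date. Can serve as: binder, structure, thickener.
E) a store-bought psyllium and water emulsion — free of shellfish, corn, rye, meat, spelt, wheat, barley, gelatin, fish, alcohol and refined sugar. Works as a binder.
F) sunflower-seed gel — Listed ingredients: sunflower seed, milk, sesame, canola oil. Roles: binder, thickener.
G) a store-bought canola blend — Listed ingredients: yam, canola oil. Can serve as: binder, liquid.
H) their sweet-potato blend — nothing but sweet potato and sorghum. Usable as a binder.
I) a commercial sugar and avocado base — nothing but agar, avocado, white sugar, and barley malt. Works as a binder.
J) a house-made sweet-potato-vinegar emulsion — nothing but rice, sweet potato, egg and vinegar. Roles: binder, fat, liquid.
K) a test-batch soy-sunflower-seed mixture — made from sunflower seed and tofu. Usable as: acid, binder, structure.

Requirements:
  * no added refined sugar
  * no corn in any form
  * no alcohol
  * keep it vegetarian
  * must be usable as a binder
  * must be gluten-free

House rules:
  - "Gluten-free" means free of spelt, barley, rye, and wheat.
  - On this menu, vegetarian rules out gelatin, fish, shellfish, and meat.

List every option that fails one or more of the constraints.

A: only carrot; none excluded — valid
B: works as a binder, no corn, vegetarian — keep
C: works as a binder, vegetarian, no alcohol — valid
D: works as a binder, no refined sugar, no corn — keep
E: no corn, vegetarian — OK
F: nothing on the exclusion list — valid
G: vegetarian, no refined sugar — keep
H: only sorghum and sweet potato; none excluded — valid
I: has barley malt, so not gluten-free; has white sugar, so not no-added-sugar — no
J: nothing on the exclusion list — valid
K: only tofu and sunflower seed; none excluded — OK

I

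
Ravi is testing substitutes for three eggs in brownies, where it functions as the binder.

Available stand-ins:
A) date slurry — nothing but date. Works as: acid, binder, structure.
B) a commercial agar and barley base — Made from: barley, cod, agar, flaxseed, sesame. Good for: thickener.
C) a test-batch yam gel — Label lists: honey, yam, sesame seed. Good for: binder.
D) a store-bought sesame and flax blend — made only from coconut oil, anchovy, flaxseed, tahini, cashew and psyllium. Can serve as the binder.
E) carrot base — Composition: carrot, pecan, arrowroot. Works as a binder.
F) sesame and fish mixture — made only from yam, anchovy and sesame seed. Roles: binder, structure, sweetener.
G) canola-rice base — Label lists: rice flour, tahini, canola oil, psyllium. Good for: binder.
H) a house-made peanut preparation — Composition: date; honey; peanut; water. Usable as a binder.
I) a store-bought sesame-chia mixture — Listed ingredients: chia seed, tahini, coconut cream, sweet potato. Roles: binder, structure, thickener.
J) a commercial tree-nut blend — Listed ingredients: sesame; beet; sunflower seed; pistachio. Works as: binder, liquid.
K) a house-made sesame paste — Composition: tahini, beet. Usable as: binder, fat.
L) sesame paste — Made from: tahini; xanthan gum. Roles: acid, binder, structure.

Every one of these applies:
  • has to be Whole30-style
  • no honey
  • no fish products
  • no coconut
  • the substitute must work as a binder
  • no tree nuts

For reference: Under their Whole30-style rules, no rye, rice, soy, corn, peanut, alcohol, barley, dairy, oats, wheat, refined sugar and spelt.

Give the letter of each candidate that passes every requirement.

A, K, L

A: works as a binder, no fish, no coconut — valid
B: not usable as a binder; has barley, so not Whole30-style (and 1 more) — no
C: has honey, so not honey-free — out
D: has coconut oil, so not coconut-free; has cashew, so not tree-nut-free (and 1 more) — no
E: has pecan, so not tree-nut-free — out
F: has anchovy, so not fish-free — out
G: has rice flour, so not Whole30-style — out
H: has peanut, so not Whole30-style; has honey, so not honey-free — out
I: has coconut cream, so not coconut-free — no
J: has pistachio, so not tree-nut-free — no
K: only tahini and beet; none excluded — keep
L: all constraints satisfied — valid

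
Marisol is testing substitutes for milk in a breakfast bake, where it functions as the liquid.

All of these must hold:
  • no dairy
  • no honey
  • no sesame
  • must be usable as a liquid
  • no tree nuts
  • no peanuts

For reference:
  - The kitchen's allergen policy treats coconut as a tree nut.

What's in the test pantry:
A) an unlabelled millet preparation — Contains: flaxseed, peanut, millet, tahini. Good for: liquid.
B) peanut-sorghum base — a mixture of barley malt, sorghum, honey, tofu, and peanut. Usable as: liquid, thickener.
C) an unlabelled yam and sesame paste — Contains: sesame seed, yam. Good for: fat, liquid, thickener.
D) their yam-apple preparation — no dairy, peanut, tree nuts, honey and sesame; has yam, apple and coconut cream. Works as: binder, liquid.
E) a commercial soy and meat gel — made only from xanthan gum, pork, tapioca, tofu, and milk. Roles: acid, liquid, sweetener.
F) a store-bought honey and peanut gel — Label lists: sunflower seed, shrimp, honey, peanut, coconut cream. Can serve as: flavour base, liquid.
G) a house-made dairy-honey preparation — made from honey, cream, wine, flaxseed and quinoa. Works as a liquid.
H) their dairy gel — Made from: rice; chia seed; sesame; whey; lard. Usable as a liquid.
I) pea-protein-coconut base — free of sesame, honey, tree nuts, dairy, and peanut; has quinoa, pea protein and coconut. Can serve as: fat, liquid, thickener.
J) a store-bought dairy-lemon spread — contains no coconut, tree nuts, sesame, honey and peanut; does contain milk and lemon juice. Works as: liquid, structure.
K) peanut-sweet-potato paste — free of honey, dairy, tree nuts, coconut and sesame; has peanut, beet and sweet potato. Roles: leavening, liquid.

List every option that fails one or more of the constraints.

A, B, C, D, E, F, G, H, I, J, K

A: has peanut, so not peanut-free; has tahini, so not sesame-free — out
B: has peanut, so not peanut-free; has honey, so not honey-free — out
C: has sesame seed, so not sesame-free — out
D: has coconut cream, so not tree-nut-free — reject
E: has milk, so not dairy-free — out
F: has peanut, so not peanut-free; has honey, so not honey-free (and 1 more) — no
G: has honey, so not honey-free; has cream, so not dairy-free — reject
H: has sesame, so not sesame-free; has whey, so not dairy-free — no
I: has coconut, so not tree-nut-free — out
J: has milk, so not dairy-free — no
K: has peanut, so not peanut-free — reject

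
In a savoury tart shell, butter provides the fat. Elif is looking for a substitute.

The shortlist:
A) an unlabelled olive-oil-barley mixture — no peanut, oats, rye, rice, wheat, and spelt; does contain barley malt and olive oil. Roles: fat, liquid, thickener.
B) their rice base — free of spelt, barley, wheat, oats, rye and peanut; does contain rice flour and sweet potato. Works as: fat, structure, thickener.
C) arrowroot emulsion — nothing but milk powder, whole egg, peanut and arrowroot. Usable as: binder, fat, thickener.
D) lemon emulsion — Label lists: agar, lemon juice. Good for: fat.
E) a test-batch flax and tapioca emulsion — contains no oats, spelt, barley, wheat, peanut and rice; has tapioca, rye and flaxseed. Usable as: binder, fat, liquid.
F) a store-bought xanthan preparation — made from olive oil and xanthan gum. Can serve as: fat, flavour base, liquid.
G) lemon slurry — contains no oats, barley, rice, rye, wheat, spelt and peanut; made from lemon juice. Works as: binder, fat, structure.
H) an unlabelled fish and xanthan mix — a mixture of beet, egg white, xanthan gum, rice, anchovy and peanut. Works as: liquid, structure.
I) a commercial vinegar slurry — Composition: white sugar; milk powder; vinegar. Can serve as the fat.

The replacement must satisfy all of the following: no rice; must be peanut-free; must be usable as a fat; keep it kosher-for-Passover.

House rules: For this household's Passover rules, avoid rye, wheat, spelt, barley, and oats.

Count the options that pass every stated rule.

A: has barley malt, so not kosher-for-Passover — reject
B: has rice flour, so not rice-free — out
C: has peanut, so not peanut-free — out
D: works as a fat, no peanut, no rice — OK
E: has rye, so not kosher-for-Passover — no
F: works as a fat, no peanut, kosher-for-Passover — keep
G: every rule checks out — valid
H: not usable as a fat; has rice, so not rice-free (and 1 more) — out
I: only milk powder, white sugar and vinegar; none excluded — OK

4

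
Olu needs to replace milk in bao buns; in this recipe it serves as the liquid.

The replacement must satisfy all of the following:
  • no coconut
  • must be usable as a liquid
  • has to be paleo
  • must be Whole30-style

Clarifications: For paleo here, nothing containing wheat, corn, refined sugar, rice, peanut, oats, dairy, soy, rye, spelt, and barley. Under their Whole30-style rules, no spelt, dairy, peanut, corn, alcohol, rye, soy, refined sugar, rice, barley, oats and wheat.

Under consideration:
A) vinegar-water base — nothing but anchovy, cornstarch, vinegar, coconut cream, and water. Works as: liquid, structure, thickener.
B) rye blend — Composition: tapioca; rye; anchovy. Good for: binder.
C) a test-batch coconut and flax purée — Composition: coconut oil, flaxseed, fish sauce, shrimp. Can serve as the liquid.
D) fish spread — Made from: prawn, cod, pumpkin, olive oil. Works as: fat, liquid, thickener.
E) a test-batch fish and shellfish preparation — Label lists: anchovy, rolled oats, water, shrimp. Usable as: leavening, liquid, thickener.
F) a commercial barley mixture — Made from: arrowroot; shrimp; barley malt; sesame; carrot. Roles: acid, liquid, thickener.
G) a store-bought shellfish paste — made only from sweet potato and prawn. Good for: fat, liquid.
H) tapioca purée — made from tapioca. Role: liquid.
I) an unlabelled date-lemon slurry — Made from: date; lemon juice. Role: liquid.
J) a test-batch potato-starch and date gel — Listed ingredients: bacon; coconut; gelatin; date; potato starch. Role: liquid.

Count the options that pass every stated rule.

4

A: has cornstarch, so not paleo; has cornstarch, so not Whole30-style (and 1 more) — out
B: not usable as a liquid; has rye, so not paleo (and 1 more) — no
C: has coconut oil, so not coconut-free — out
D: all constraints satisfied — valid
E: has rolled oats, so not paleo; has rolled oats, so not Whole30-style — no
F: has barley malt, so not paleo; has barley malt, so not Whole30-style — reject
G: only prawn and sweet potato; none excluded — keep
H: only tapioca; none excluded — OK
I: only lemon juice and date; none excluded — keep
J: has coconut, so not coconut-free — reject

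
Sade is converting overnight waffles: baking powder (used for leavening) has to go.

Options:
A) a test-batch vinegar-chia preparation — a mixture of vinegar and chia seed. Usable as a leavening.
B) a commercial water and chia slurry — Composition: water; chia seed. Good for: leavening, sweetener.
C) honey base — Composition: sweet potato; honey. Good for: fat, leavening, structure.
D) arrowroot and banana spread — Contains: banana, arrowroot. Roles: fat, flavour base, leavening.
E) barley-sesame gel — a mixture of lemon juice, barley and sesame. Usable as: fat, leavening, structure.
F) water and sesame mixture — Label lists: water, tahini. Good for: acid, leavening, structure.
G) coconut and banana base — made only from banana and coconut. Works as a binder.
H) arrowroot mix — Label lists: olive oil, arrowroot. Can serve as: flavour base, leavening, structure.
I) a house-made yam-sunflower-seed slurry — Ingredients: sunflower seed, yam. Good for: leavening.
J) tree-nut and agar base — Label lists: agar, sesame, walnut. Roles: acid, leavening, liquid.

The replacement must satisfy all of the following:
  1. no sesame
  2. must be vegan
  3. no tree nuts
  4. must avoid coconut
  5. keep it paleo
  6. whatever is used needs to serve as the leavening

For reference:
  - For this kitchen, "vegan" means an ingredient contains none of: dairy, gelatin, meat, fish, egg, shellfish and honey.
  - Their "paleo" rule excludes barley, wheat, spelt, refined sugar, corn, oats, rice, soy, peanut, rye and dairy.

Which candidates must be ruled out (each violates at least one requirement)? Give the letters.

A: all constraints satisfied — OK
B: every rule checks out — OK
C: has honey, so not vegan — reject
D: nothing on the exclusion list — OK
E: has barley, so not paleo; has sesame, so not sesame-free — no
F: has tahini, so not sesame-free — no
G: not usable as a leavening; has coconut, so not coconut-free — no
H: all constraints satisfied — OK
I: only sunflower seed and yam; none excluded — valid
J: has sesame, so not sesame-free; has walnut, so not tree-nut-free — reject

C, E, F, G, J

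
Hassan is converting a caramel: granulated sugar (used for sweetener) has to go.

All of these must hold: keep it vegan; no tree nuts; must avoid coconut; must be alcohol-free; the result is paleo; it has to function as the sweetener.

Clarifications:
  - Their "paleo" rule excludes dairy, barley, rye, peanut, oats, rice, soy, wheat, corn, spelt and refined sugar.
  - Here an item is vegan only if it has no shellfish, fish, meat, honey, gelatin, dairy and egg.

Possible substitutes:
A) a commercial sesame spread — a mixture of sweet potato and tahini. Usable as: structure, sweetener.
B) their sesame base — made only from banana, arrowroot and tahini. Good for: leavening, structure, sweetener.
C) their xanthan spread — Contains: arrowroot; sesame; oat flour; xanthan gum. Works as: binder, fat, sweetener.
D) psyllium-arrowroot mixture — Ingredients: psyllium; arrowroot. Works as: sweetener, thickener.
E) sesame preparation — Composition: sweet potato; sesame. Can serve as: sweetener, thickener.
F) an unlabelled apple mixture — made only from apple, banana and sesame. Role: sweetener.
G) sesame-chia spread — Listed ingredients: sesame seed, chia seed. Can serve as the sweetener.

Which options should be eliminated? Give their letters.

C

A: only tahini and sweet potato; none excluded — valid
B: works as a sweetener, vegan, no alcohol — OK
C: has oat flour, so not paleo — reject
D: nothing on the exclusion list — valid
E: only sesame and sweet potato; none excluded — valid
F: only sesame, apple and banana; none excluded — keep
G: only sesame seed and chia seed; none excluded — keep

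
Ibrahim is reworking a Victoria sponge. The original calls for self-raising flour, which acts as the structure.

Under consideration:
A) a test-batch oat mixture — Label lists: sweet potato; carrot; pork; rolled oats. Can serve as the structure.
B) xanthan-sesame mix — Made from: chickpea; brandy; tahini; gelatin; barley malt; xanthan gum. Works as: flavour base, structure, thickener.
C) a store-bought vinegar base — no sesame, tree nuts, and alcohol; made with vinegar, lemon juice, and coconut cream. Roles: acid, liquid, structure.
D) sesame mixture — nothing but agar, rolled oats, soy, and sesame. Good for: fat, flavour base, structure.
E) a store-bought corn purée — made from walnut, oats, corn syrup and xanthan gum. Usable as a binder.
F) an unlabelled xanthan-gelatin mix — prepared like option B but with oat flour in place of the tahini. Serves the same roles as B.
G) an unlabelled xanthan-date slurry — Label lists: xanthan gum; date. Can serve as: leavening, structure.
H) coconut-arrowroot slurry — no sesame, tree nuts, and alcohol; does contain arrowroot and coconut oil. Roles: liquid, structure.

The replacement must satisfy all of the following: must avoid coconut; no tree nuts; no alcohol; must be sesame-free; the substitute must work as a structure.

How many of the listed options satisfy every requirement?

2

A: works as a structure, no alcohol, no tree nuts — OK
B: has brandy, so not alcohol-free; has tahini, so not sesame-free — no
C: has coconut cream, so not coconut-free — reject
D: has sesame, so not sesame-free — out
E: not usable as a structure; has walnut, so not tree-nut-free — no
F: has brandy, so not alcohol-free — out
G: only date and xanthan gum; none excluded — keep
H: has coconut oil, so not coconut-free — out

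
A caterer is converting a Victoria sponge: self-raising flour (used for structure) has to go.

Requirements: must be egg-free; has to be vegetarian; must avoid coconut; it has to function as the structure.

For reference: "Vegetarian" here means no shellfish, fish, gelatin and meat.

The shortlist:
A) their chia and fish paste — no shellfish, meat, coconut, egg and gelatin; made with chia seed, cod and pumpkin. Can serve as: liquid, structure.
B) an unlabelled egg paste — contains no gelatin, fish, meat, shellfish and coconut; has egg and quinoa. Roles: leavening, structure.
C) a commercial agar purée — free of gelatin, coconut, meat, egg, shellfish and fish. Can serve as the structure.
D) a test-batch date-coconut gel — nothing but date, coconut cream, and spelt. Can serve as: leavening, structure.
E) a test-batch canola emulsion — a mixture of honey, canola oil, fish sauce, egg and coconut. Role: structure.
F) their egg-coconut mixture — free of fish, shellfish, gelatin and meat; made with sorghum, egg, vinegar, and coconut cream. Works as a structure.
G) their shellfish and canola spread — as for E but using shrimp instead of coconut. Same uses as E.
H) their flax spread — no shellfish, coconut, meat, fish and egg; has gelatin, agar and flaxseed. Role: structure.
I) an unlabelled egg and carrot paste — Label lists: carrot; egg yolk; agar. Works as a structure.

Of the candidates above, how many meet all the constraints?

1

A: has cod, so not vegetarian — out
B: has egg, so not egg-free — out
C: no coconut, vegetarian — OK
D: has coconut cream, so not coconut-free — no
E: has fish sauce, so not vegetarian; has egg, so not egg-free (and 1 more) — out
F: has egg, so not egg-free; has coconut cream, so not coconut-free — out
G: has fish sauce, so not vegetarian; has egg, so not egg-free — reject
H: has gelatin, so not vegetarian — out
I: has egg yolk, so not egg-free — out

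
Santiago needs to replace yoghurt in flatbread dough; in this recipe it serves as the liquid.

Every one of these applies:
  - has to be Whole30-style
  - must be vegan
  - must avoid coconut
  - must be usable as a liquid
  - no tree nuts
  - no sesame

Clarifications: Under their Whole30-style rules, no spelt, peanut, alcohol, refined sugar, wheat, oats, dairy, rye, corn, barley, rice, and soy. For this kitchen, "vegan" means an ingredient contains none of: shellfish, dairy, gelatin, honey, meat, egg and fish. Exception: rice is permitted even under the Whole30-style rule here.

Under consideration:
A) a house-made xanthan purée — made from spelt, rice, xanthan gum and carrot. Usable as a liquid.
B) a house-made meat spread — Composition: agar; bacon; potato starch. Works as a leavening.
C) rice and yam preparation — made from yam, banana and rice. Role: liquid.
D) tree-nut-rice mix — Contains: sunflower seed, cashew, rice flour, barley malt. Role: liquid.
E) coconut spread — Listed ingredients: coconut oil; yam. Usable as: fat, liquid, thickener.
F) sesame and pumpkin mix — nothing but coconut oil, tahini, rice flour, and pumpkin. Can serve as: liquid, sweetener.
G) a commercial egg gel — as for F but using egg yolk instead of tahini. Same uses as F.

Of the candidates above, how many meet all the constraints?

A: has spelt, so not Whole30-style — reject
B: not usable as a liquid; has bacon, so not vegan — no
C: rice is permitted under the Whole30-style carve-out; nothing else excluded — valid
D: has barley malt, so not Whole30-style; has cashew, so not tree-nut-free — reject
E: has coconut oil, so not coconut-free — out
F: has coconut oil, so not coconut-free; has tahini, so not sesame-free — out
G: has egg yolk, so not vegan; has coconut oil, so not coconut-free — no

1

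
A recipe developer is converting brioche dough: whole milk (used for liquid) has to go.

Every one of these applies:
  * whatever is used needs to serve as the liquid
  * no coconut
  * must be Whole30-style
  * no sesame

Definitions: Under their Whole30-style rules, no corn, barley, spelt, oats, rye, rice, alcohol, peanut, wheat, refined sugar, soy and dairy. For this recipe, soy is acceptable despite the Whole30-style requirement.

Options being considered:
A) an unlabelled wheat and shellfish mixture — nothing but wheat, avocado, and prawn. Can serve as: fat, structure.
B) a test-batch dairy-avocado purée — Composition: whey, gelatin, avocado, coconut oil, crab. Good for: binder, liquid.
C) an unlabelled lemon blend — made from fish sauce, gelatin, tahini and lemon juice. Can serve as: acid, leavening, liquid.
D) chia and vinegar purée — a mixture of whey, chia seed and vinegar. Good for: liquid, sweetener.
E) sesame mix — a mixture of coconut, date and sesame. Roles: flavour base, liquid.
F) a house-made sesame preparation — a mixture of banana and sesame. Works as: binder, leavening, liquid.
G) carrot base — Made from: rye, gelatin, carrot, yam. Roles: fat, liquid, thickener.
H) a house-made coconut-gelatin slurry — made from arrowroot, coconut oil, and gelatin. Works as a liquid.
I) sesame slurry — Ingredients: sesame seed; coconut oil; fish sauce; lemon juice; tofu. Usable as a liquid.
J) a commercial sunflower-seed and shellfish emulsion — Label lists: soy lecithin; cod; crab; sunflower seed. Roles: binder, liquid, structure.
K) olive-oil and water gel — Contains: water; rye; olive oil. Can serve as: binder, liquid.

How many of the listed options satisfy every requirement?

1

A: not usable as a liquid; has wheat, so not Whole30-style — out
B: has whey, so not Whole30-style; has coconut oil, so not coconut-free — no
C: has tahini, so not sesame-free — reject
D: has whey, so not Whole30-style — out
E: has coconut, so not coconut-free; has sesame, so not sesame-free — out
F: has sesame, so not sesame-free — out
G: has rye, so not Whole30-style — out
H: has coconut oil, so not coconut-free — out
I: has coconut oil, so not coconut-free; has sesame seed, so not sesame-free — out
J: soy is permitted under the Whole30-style carve-out; nothing else excluded — keep
K: has rye, so not Whole30-style — reject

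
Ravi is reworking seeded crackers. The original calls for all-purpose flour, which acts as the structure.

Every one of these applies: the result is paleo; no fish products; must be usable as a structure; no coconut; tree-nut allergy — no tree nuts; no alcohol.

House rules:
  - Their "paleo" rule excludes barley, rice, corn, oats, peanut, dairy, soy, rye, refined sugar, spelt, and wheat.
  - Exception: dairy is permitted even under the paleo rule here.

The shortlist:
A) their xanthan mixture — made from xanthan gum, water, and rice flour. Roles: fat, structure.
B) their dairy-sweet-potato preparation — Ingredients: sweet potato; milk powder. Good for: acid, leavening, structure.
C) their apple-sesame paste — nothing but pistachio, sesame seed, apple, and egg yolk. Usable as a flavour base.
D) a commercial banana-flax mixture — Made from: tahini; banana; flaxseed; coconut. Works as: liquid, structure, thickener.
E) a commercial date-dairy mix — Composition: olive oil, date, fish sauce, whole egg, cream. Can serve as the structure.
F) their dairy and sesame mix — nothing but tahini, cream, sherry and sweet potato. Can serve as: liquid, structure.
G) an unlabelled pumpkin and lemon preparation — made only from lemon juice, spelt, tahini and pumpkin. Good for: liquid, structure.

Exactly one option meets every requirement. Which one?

A: has rice flour, so not paleo — no
B: dairy is permitted under the paleo carve-out; nothing else excluded — keep
C: not usable as a structure; has pistachio, so not tree-nut-free — reject
D: has coconut, so not coconut-free — reject
E: has fish sauce, so not fish-free — reject
F: has sherry, so not alcohol-free — no
G: has spelt, so not paleo — reject

B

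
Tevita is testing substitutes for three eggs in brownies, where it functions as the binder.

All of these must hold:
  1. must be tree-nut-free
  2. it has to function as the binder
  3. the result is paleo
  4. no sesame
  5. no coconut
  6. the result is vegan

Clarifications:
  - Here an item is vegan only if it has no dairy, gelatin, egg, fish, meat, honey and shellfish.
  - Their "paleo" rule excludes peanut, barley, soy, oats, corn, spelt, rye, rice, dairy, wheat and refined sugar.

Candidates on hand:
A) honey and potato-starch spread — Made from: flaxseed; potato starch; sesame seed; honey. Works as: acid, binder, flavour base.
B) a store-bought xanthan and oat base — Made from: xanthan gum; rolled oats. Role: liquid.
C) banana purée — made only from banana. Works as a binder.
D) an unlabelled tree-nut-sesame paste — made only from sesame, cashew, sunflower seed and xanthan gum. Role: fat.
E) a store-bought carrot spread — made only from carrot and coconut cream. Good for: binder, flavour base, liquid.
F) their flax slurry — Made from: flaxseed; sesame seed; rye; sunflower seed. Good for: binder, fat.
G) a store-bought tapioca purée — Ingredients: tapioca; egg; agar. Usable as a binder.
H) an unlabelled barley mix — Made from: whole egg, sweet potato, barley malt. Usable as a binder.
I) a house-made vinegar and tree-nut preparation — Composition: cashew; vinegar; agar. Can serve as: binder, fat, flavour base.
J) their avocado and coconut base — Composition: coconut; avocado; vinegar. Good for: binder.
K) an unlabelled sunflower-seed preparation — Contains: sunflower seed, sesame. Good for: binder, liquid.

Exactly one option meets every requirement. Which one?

A: has honey, so not vegan; has sesame seed, so not sesame-free — out
B: not usable as a binder; has rolled oats, so not paleo — no
C: only banana; none excluded — keep
D: not usable as a binder; has cashew, so not tree-nut-free (and 1 more) — out
E: has coconut cream, so not coconut-free — reject
F: has rye, so not paleo; has sesame seed, so not sesame-free — out
G: has egg, so not vegan — no
H: has whole egg, so not vegan; has barley malt, so not paleo — reject
I: has cashew, so not tree-nut-free — out
J: has coconut, so not coconut-free — out
K: has sesame, so not sesame-free — out

C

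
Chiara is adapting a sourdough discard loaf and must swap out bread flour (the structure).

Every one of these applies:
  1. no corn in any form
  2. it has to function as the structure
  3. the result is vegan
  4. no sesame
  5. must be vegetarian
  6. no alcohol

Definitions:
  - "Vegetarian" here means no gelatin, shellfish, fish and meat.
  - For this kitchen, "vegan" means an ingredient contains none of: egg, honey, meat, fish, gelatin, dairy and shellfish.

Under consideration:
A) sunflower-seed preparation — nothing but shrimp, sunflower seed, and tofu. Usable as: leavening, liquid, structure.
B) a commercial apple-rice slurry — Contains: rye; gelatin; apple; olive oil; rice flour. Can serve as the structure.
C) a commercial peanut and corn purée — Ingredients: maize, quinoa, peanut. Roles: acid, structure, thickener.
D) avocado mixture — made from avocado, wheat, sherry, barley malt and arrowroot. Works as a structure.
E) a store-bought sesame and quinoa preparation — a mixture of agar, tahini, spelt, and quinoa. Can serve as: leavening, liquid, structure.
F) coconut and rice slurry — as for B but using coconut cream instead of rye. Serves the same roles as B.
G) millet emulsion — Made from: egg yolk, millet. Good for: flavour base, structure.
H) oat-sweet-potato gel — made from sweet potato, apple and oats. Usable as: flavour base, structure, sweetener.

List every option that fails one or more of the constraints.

A: has shrimp, so not vegetarian; has shrimp, so not vegan — no
B: has gelatin, so not vegetarian; has gelatin, so not vegan — reject
C: has maize, so not corn-free — reject
D: has sherry, so not alcohol-free — no
E: has tahini, so not sesame-free — out
F: has gelatin, so not vegetarian; has gelatin, so not vegan — no
G: has egg yolk, so not vegan — out
H: only oats, apple, and sweet potato; none excluded — OK

A, B, C, D, E, F, G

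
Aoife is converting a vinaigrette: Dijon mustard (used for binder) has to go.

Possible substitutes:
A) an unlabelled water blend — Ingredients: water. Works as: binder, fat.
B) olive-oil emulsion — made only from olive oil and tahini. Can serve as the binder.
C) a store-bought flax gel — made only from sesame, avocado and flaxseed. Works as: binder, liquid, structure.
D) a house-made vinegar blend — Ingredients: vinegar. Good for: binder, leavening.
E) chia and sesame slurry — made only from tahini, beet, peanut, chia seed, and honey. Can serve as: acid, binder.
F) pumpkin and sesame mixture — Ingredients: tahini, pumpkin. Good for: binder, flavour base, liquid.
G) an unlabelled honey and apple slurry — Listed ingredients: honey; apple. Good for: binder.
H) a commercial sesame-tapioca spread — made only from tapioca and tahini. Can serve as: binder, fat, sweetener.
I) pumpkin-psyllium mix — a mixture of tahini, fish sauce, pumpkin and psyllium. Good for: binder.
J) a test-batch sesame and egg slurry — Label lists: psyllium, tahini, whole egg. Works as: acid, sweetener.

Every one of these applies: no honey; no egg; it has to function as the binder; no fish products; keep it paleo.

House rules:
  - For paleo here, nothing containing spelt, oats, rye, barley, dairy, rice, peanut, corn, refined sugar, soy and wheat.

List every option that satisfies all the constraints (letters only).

A: all constraints satisfied — keep
B: nothing on the exclusion list — OK
C: only sesame, flaxseed, and avocado; none excluded — keep
D: every rule checks out — valid
E: has peanut, so not paleo; has honey, so not honey-free — no
F: every rule checks out — OK
G: has honey, so not honey-free — no
H: no honey, no fish — keep
I: has fish sauce, so not fish-free — out
J: not usable as a binder; has whole egg, so not egg-free — no

A, B, C, D, F, H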